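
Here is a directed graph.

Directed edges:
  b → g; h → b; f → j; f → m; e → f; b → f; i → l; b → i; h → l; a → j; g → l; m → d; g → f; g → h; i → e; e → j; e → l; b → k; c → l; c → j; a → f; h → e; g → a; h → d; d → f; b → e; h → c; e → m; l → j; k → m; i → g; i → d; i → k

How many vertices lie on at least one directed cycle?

A vertex is on a directed cycle iff it belongs to a strongly connected component of size ≥ 2 (or has a self-loop).
The vertices on cycles are {b, d, f, g, h, i, m} — 7 in total.

7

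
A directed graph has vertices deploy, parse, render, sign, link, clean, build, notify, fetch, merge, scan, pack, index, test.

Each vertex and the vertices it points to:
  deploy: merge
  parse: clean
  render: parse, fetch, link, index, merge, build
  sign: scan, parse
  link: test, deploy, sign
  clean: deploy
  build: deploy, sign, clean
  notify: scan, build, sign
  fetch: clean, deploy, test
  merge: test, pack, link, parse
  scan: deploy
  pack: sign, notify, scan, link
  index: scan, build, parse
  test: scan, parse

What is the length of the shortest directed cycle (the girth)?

3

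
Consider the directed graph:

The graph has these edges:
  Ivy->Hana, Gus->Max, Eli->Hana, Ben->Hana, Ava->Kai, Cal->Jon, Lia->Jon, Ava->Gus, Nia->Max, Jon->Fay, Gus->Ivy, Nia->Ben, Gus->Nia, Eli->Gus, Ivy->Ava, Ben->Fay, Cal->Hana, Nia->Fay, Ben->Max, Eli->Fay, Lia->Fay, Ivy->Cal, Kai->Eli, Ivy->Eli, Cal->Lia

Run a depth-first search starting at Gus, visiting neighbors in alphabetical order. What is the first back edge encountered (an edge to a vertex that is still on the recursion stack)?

Ava->Gus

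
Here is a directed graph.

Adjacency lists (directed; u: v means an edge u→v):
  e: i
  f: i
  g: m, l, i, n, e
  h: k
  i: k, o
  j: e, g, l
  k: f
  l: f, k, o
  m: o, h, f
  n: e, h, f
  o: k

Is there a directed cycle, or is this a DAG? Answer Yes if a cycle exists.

Yes

DFS with white/gray/black marking, starting from n:
n gray
  e gray
    i gray
      k gray
        f gray
          f→i: i is gray → back edge
Back edge found, so a cycle exists: i → k → f → i.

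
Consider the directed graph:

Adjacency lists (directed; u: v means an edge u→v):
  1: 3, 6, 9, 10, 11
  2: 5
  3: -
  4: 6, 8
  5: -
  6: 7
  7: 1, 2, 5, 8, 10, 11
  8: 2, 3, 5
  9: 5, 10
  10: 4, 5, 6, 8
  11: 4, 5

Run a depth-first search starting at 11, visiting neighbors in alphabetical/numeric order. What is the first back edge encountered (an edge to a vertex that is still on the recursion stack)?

1->6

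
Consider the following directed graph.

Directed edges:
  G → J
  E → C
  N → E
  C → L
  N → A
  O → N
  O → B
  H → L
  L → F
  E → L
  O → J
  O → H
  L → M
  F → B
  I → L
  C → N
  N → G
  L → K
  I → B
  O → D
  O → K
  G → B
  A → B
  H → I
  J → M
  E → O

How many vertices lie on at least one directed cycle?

4

A vertex is on a directed cycle iff it belongs to a strongly connected component of size ≥ 2 (or has a self-loop).
The vertices on cycles are {C, E, N, O} — 4 in total.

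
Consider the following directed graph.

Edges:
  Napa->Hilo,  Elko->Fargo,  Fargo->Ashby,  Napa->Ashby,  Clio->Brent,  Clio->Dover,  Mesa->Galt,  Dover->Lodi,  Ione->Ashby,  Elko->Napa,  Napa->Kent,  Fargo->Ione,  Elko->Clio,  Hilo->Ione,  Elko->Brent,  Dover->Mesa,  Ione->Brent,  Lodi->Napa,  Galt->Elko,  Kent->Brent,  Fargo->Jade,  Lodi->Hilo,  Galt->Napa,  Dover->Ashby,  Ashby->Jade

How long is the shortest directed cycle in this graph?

5

For each vertex v, BFS finds the shortest path from v back to v.
The shortest such closed walk is Dover → Mesa → Galt → Elko → Clio → Dover, length 5.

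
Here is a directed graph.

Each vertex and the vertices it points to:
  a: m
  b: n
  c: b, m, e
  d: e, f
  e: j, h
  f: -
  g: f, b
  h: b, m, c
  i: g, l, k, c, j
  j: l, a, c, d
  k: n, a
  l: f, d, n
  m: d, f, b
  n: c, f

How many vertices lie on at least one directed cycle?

A vertex is on a directed cycle iff it belongs to a strongly connected component of size ≥ 2 (or has a self-loop).
The vertices on cycles are {a, b, c, d, e, h, j, l, m, n} — 10 in total.

10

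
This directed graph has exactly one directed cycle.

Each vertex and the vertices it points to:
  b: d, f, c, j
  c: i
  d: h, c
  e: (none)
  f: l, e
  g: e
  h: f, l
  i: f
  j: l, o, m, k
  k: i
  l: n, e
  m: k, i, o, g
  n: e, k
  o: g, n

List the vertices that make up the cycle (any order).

f, i, k, l, n

DFS with gray/black marking from f:
f gray
  l gray
    n gray
      e gray
      e black
      k gray
        i gray
          i→f: f is gray → back edge
Back edge closes the cycle f → l → n → k → i → f; its vertices are {f, i, k, l, n}.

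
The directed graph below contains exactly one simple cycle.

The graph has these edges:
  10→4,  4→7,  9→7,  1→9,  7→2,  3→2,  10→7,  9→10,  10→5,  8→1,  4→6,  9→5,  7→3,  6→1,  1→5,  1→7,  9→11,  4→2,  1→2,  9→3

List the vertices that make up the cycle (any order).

1, 4, 6, 9, 10

DFS with gray/black marking from 1:
1 gray
  5 gray
  5 black
  7 gray
    3 gray
      2 gray
      2 black
    3 black
    7→2: 2 black — skip
  7 black
  9 gray
    9→7: 7 black — skip
    10 gray
      10→7: 7 black — skip
      4 gray
        4→2: 2 black — skip
        4→7: 7 black — skip
        6 gray
          6→1: 1 is gray → back edge
Back edge closes the cycle 1 → 9 → 10 → 4 → 6 → 1; its vertices are {1, 4, 6, 9, 10}.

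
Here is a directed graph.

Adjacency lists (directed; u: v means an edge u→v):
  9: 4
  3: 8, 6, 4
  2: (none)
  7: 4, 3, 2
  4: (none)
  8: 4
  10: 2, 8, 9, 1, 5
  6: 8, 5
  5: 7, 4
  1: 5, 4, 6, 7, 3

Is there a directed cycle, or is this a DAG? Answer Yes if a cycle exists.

DFS with white/gray/black marking, starting from 7:
7 gray
  4 gray
  4 black
  3 gray
    8 gray
      8→4: 4 black — skip
    8 black
    6 gray
      6→8: 8 black — skip
      5 gray
        5→7: 7 is gray → back edge
Back edge found, so a cycle exists: 7 → 3 → 6 → 5 → 7.

Yes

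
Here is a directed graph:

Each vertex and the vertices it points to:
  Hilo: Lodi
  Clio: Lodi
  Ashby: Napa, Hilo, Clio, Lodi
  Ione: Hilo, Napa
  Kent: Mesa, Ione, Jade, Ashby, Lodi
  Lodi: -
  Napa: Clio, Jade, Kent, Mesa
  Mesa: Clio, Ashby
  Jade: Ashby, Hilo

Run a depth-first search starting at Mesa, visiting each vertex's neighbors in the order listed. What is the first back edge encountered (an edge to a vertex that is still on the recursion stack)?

Jade→Ashby

DFS from Mesa (visiting each vertex's neighbors in the order listed); mark gray on enter, black on exit:
Mesa gray
  Clio gray
    Lodi gray
    Lodi black
  Clio black
  Ashby gray
    Napa gray
      Napa→Clio: Clio black — skip
      Jade gray
        Jade→Ashby: Ashby is gray → back edge
First back edge: Jade → Ashby.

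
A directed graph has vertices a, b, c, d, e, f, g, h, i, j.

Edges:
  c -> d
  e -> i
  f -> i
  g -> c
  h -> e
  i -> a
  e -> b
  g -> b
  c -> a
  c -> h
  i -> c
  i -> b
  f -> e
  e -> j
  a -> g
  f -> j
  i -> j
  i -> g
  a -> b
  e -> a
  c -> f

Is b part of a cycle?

No

b lies on a cycle iff there is a path from b back to itself.
Exploring from b, it never reaches itself; equivalently, its strongly connected component is a singleton.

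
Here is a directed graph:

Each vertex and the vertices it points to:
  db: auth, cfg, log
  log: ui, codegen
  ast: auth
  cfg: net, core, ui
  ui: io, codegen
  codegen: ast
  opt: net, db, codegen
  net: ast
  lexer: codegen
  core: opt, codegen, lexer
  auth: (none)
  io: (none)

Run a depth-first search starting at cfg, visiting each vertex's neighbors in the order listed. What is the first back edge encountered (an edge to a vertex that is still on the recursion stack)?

db→cfg

DFS from cfg (visiting each vertex's neighbors in the order listed); mark gray on enter, black on exit:
cfg gray
  net gray
    ast gray
      auth gray
      auth black
    ast black
  net black
  core gray
    opt gray
      opt→net: net black — skip
      db gray
        db→auth: auth black — skip
        db→cfg: cfg is gray → back edge
First back edge: db → cfg.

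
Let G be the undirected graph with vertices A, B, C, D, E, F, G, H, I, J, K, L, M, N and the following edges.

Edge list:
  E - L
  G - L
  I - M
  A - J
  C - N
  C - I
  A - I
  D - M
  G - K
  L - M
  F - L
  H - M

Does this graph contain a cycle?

DFS, tracking each vertex's parent; an edge to a visited non-parent vertex closes a cycle.
Start from K:
visit K (parent –)
  visit G (parent K)
    visit L (parent G)
      visit F (parent L)
        F–L: parent, skip
      L–G: parent, skip
      visit E (parent L)
        E–L: parent, skip
      visit M (parent L)
        M–L: parent, skip
        visit D (parent M)
          D–M: parent, skip
        visit I (parent M)
          visit C (parent I)
            visit N (parent C)
              N–C: parent, skip
            C–I: parent, skip
          I–M: parent, skip
          visit A (parent I)
            visit J (parent A)
              J–A: parent, skip
            A–I: parent, skip
        visit H (parent M)
          H–M: parent, skip
    G–K: parent, skip
visit B (parent –)
No non-parent visited neighbor found — the graph is a forest.

No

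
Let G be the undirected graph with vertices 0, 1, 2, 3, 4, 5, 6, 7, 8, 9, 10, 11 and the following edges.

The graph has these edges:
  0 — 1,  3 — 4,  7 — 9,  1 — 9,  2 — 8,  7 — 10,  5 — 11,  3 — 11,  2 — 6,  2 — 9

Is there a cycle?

No

DFS, tracking each vertex's parent; an edge to a visited non-parent vertex closes a cycle.
Start from 9:
visit 9 (parent –)
  visit 7 (parent 9)
    visit 10 (parent 7)
      10–7: parent, skip
    7–9: parent, skip
  visit 2 (parent 9)
    2–9: parent, skip
    visit 8 (parent 2)
      8–2: parent, skip
    visit 6 (parent 2)
      6–2: parent, skip
  visit 1 (parent 9)
    visit 0 (parent 1)
      0–1: parent, skip
    1–9: parent, skip
visit 3 (parent –)
  visit 4 (parent 3)
    4–3: parent, skip
  visit 11 (parent 3)
    11–3: parent, skip
    visit 5 (parent 11)
      5–11: parent, skip
No non-parent visited neighbor found — the graph is a forest.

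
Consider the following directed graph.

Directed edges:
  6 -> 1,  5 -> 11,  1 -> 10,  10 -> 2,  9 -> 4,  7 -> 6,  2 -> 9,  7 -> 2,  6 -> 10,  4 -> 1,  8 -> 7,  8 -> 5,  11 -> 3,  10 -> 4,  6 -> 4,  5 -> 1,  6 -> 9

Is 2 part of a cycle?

Yes

2 is on a cycle iff 2 can reach itself via ≥1 edge.
2 → 9 → 4 → 1 → 10 → 2 — yes.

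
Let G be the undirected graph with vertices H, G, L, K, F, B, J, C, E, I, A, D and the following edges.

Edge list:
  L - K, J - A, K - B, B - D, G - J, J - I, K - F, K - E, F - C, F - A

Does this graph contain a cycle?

No

DFS, tracking each vertex's parent; an edge to a visited non-parent vertex closes a cycle.
Start from F:
visit F (parent –)
  visit C (parent F)
    C–F: parent, skip
  visit K (parent F)
    K–F: parent, skip
    visit L (parent K)
      L–K: parent, skip
    visit B (parent K)
      B–K: parent, skip
      visit D (parent B)
        D–B: parent, skip
    visit E (parent K)
      E–K: parent, skip
  visit A (parent F)
    visit J (parent A)
      visit G (parent J)
        G–J: parent, skip
      J–A: parent, skip
      visit I (parent J)
        I–J: parent, skip
    A–F: parent, skip
visit H (parent –)
No non-parent visited neighbor found — the graph is a forest.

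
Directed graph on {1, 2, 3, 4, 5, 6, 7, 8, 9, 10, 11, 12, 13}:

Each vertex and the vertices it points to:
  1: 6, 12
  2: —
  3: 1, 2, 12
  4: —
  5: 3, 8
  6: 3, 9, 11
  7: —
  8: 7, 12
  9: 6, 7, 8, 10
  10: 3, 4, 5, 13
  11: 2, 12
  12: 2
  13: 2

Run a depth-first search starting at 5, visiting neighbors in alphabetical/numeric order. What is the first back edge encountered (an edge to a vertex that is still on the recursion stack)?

6→3

DFS from 5 (visiting neighbors in alphabetical/numeric order); mark gray on enter, black on exit:
5 gray
  3 gray
    1 gray
      6 gray
        6→3: 3 is gray → back edge
First back edge: 6 → 3.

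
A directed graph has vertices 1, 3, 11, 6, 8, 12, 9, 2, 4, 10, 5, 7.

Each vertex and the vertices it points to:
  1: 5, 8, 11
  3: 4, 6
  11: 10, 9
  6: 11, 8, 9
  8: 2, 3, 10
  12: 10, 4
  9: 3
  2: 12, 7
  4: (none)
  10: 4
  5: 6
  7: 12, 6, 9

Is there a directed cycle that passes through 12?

No

12 lies on a cycle iff there is a path from 12 back to itself.
Exploring from 12, it never reaches itself; equivalently, its strongly connected component is a singleton.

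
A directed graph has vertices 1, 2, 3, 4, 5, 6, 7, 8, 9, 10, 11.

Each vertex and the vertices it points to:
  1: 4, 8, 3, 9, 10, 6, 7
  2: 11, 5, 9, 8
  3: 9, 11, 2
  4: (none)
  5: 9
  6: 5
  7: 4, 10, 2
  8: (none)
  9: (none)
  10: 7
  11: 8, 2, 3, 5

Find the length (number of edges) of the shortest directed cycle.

2

For each vertex v, BFS finds the shortest path from v back to v.
The shortest such closed walk is 7 → 10 → 7, length 2.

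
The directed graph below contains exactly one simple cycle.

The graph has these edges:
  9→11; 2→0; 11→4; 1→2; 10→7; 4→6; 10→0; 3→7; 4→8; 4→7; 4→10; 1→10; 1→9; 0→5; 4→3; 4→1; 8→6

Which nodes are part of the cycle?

1, 4, 9, 11

DFS with gray/black marking from 4:
4 gray
  7 gray
  7 black
  3 gray
    3→7: 7 black — skip
  3 black
  1 gray
    2 gray
      0 gray
        5 gray
        5 black
      0 black
    2 black
    9 gray
      11 gray
        11→4: 4 is gray → back edge
Back edge closes the cycle 4 → 1 → 9 → 11 → 4; its vertices are {1, 4, 9, 11}.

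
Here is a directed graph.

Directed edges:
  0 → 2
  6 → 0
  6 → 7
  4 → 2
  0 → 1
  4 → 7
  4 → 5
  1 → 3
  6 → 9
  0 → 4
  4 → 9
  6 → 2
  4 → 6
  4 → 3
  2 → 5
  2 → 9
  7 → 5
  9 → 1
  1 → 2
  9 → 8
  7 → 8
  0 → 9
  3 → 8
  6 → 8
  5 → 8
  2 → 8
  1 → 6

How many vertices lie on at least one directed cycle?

6

A vertex is on a directed cycle iff it belongs to a strongly connected component of size ≥ 2 (or has a self-loop).
The vertices on cycles are {0, 1, 2, 4, 6, 9} — 6 in total.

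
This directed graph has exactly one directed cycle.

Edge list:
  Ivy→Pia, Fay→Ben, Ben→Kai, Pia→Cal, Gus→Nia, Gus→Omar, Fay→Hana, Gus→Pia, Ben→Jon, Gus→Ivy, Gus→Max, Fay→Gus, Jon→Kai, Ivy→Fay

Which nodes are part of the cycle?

Fay, Gus, Ivy

DFS with gray/black marking from Fay:
Fay gray
  Gus gray
    Nia gray
    Nia black
    Pia gray
      Cal gray
      Cal black
    Pia black
    Ivy gray
      Ivy→Pia: Pia black — skip
      Ivy→Fay: Fay is gray → back edge
Back edge closes the cycle Fay → Gus → Ivy → Fay; its vertices are {Fay, Gus, Ivy}.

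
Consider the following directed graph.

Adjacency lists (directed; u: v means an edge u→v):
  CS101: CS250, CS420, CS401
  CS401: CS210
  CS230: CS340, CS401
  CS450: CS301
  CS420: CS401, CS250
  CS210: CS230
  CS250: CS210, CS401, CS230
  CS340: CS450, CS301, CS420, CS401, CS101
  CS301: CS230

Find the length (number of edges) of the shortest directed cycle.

3

For each vertex v, BFS finds the shortest path from v back to v.
The shortest such closed walk is CS340 → CS301 → CS230 → CS340, length 3.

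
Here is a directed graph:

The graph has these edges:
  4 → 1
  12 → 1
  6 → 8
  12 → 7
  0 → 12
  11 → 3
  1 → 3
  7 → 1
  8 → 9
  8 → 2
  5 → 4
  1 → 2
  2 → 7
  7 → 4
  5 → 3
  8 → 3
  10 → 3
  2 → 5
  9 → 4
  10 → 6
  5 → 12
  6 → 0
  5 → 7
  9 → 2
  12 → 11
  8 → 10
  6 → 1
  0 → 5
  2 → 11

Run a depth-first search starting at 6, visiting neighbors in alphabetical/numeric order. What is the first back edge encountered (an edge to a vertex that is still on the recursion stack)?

2→5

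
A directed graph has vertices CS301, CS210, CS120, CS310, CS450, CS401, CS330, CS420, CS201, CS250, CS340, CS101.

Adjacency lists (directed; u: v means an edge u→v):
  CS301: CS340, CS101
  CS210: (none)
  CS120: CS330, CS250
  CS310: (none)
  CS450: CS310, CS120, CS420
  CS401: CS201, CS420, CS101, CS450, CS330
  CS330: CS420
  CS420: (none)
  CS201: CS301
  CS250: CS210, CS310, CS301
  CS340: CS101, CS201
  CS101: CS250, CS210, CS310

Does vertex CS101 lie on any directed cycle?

Yes

CS101 is on a cycle iff CS101 can reach itself via ≥1 edge.
CS101 → CS250 → CS301 → CS101 — yes.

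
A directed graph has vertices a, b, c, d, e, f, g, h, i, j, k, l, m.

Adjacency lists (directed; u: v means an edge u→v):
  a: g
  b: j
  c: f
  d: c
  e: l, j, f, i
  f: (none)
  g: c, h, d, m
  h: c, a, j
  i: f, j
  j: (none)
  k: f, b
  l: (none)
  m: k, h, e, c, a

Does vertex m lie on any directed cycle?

m is on a cycle iff m can reach itself via ≥1 edge.
m → a → g → m — yes.

Yes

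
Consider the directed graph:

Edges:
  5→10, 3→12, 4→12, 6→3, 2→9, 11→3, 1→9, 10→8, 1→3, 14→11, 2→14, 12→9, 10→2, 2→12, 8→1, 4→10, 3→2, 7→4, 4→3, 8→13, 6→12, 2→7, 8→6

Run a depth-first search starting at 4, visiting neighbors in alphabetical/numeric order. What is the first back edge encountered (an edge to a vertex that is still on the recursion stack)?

DFS from 4 (visiting neighbors in alphabetical/numeric order); mark gray on enter, black on exit:
4 gray
  3 gray
    2 gray
      7 gray
        7→4: 4 is gray → back edge
First back edge: 7 → 4.

7->4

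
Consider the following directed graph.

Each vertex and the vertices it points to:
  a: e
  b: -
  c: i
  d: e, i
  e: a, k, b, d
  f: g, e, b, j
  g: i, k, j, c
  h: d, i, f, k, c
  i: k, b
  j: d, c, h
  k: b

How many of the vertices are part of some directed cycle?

7

A vertex is on a directed cycle iff it belongs to a strongly connected component of size ≥ 2 (or has a self-loop).
The vertices on cycles are {a, d, e, f, g, h, j} — 7 in total.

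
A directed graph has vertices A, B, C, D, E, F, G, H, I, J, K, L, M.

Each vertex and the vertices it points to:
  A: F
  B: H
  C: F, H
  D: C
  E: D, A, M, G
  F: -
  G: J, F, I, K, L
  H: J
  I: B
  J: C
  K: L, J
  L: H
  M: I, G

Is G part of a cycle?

No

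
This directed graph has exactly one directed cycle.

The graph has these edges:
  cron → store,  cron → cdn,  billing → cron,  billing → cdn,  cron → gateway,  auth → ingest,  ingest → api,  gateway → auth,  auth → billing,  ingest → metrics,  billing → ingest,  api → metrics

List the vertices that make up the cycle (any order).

auth, cron, billing, gateway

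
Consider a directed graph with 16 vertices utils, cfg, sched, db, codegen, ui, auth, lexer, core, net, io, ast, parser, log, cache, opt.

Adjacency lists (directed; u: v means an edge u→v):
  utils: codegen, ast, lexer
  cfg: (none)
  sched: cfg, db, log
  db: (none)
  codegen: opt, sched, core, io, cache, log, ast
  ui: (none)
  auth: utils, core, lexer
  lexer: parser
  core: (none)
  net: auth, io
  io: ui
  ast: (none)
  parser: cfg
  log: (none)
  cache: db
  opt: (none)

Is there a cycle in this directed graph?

No

DFS with white/gray/black marking, starting from ui:
ui gray
ui black
utils gray
  codegen gray
    opt gray
    opt black
    sched gray
      cfg gray
      cfg black
      db gray
      db black
      log gray
      log black
    sched black
    core gray
    core black
    io gray
      io→ui: ui black — skip
    io black
    cache gray
      cache→db: db black — skip
    cache black
    codegen→log: log black — skip
    ast gray
    ast black
  codegen black
  utils→ast: ast black — skip
  lexer gray
    parser gray
      parser→cfg: cfg black — skip
    parser black
  lexer black
utils black
auth gray
  auth→utils: utils black — skip
  auth→core: core black — skip
  auth→lexer: lexer black — skip
auth black
net gray
  net→auth: auth black — skip
  net→io: io black — skip
net black
Every edge goes to a white or black vertex — no back edge, so the graph is acyclic.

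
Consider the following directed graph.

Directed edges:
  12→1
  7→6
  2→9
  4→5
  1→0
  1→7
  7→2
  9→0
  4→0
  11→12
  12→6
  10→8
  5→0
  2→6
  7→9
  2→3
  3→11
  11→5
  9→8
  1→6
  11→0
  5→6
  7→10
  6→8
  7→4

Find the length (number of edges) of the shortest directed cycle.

6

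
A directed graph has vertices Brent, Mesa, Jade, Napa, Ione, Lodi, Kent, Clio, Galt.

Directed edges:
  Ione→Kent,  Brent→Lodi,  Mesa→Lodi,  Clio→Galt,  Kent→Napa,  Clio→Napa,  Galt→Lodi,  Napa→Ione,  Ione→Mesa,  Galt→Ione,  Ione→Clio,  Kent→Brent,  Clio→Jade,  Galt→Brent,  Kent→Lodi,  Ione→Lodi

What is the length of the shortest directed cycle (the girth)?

3

For each vertex v, BFS finds the shortest path from v back to v.
The shortest such closed walk is Napa → Ione → Clio → Napa, length 3.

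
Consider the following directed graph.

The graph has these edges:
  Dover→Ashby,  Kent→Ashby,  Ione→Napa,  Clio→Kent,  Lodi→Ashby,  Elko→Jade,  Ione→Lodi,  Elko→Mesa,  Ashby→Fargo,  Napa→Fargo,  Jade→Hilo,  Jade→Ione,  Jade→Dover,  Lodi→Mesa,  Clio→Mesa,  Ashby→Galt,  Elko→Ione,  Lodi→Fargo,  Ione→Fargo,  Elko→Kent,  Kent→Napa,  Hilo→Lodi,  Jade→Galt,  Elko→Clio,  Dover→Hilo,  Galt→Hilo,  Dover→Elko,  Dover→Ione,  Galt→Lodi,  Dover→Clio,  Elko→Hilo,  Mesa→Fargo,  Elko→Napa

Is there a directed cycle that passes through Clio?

Clio lies on a cycle iff there is a path from Clio back to itself.
Exploring from Clio, it never reaches itself; equivalently, its strongly connected component is a singleton.

No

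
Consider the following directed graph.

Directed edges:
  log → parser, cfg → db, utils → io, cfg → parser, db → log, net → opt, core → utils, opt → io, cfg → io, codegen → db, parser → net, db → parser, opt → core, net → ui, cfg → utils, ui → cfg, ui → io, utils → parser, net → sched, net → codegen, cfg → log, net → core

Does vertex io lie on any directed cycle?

io lies on a cycle iff there is a path from io back to itself.
Exploring from io, it never reaches itself; equivalently, its strongly connected component is a singleton.

No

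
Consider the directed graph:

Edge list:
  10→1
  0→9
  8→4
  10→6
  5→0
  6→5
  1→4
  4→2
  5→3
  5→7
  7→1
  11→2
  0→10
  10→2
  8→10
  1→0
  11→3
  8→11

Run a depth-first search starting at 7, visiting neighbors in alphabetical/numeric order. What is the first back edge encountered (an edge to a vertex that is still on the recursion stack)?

10→1

DFS from 7 (visiting neighbors in alphabetical/numeric order); mark gray on enter, black on exit:
7 gray
  1 gray
    0 gray
      9 gray
      9 black
      10 gray
        10→1: 1 is gray → back edge
First back edge: 10 → 1.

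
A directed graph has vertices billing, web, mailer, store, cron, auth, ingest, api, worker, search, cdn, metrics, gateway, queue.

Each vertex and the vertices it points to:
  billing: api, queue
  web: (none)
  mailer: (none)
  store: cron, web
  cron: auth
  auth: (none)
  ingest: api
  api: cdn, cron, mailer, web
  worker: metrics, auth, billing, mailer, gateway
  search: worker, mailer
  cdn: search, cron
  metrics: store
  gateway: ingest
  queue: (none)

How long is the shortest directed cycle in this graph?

5

For each vertex v, BFS finds the shortest path from v back to v.
The shortest such closed walk is worker → billing → api → cdn → search → worker, length 5.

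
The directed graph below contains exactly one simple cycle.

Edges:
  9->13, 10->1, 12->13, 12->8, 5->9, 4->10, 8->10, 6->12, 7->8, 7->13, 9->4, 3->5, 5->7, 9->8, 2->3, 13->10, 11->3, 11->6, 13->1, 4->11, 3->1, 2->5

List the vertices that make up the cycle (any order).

DFS with gray/black marking from 5:
5 gray
  9 gray
    13 gray
      1 gray
      1 black
      10 gray
        10→1: 1 black — skip
      10 black
    13 black
    8 gray
      8→10: 10 black — skip
    8 black
    4 gray
      11 gray
        3 gray
          3→5: 5 is gray → back edge
Back edge closes the cycle 5 → 9 → 4 → 11 → 3 → 5; its vertices are {3, 4, 5, 9, 11}.

3, 4, 5, 9, 11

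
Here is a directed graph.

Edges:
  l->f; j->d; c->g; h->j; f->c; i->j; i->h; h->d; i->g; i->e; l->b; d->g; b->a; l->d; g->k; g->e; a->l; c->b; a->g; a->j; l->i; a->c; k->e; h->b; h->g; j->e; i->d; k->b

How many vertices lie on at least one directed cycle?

11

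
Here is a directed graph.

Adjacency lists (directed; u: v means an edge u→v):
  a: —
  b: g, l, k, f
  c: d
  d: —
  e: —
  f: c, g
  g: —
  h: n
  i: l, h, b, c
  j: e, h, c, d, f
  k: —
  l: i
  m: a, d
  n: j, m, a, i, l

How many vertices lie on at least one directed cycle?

A vertex is on a directed cycle iff it belongs to a strongly connected component of size ≥ 2 (or has a self-loop).
The vertices on cycles are {b, h, i, j, l, n} — 6 in total.

6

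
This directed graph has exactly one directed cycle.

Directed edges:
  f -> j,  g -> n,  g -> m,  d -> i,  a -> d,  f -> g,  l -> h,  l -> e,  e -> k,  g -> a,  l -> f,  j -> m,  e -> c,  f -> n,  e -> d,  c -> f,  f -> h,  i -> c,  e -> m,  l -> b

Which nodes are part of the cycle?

a, c, d, f, g, i

DFS with gray/black marking from f:
f gray
  n gray
  n black
  j gray
    m gray
    m black
  j black
  h gray
  h black
  g gray
    g→m: m black — skip
    g→n: n black — skip
    a gray
      d gray
        i gray
          c gray
            c→f: f is gray → back edge
Back edge closes the cycle f → g → a → d → i → c → f; its vertices are {a, c, d, f, g, i}.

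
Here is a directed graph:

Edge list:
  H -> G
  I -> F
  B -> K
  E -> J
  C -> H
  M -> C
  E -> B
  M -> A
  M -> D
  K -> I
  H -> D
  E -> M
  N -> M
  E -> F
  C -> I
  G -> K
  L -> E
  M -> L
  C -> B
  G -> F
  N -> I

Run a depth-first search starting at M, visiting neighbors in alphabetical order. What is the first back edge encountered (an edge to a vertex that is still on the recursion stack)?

E->M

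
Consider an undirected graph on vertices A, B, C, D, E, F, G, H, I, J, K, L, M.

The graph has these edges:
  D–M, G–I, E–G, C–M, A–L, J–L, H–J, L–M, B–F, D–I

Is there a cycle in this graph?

No

DFS, tracking each vertex's parent; an edge to a visited non-parent vertex closes a cycle.
Start from L:
visit L (parent –)
  visit J (parent L)
    visit H (parent J)
      H–J: parent, skip
    J–L: parent, skip
  visit M (parent L)
    visit C (parent M)
      C–M: parent, skip
    M–L: parent, skip
    visit D (parent M)
      D–M: parent, skip
      visit I (parent D)
        visit G (parent I)
          G–I: parent, skip
          visit E (parent G)
            E–G: parent, skip
        I–D: parent, skip
  visit A (parent L)
    A–L: parent, skip
visit B (parent –)
  visit F (parent B)
    F–B: parent, skip
visit K (parent –)
No non-parent visited neighbor found — the graph is a forest.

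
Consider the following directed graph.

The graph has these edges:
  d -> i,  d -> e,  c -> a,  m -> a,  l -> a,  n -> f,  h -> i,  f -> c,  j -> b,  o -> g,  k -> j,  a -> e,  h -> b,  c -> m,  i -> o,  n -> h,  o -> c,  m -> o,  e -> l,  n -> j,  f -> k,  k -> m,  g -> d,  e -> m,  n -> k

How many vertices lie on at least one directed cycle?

9

A vertex is on a directed cycle iff it belongs to a strongly connected component of size ≥ 2 (or has a self-loop).
The vertices on cycles are {a, c, d, e, g, i, l, m, o} — 9 in total.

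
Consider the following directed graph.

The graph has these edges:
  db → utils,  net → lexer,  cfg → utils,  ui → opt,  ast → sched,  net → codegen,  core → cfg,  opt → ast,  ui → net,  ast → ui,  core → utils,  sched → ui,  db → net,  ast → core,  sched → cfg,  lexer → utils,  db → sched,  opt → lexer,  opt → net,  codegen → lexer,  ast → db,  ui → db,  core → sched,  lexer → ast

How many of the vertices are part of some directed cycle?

A vertex is on a directed cycle iff it belongs to a strongly connected component of size ≥ 2 (or has a self-loop).
The vertices on cycles are {db, ui, ast, net, opt, core, lexer, sched, codegen} — 9 in total.

9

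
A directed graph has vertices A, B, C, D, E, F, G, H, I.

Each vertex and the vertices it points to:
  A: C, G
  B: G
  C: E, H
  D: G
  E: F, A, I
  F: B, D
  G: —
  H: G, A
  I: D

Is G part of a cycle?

G lies on a cycle iff there is a path from G back to itself.
Exploring from G, it never reaches itself; equivalently, its strongly connected component is a singleton.

No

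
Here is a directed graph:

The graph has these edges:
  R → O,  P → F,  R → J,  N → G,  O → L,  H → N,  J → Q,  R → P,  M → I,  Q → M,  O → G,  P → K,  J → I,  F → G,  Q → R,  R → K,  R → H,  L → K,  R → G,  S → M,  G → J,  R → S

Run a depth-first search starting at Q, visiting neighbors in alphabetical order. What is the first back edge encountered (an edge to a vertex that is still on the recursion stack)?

J->Q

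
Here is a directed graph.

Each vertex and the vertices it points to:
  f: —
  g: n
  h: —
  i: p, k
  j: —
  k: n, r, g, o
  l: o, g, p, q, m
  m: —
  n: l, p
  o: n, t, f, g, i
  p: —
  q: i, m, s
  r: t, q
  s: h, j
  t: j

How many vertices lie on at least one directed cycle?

8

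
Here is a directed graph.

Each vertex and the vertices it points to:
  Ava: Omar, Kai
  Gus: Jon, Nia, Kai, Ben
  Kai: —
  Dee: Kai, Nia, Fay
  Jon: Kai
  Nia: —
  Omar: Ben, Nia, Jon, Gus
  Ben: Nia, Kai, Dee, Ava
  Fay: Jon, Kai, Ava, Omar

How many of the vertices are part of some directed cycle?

6

A vertex is on a directed cycle iff it belongs to a strongly connected component of size ≥ 2 (or has a self-loop).
The vertices on cycles are {Ava, Ben, Dee, Fay, Gus, Omar} — 6 in total.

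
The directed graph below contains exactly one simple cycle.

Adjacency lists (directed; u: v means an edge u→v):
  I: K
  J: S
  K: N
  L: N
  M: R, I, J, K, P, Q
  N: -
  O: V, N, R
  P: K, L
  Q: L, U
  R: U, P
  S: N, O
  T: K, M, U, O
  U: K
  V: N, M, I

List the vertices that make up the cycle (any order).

DFS with gray/black marking from O:
O gray
  V gray
    N gray
    N black
    M gray
      R gray
        U gray
          K gray
            K→N: N black — skip
          K black
        U black
        P gray
          P→K: K black — skip
          L gray
            L→N: N black — skip
          L black
        P black
      R black
      I gray
        I→K: K black — skip
      I black
      J gray
        S gray
          S→N: N black — skip
          S→O: O is gray → back edge
Back edge closes the cycle O → V → M → J → S → O; its vertices are {J, M, O, S, V}.

J, M, O, S, V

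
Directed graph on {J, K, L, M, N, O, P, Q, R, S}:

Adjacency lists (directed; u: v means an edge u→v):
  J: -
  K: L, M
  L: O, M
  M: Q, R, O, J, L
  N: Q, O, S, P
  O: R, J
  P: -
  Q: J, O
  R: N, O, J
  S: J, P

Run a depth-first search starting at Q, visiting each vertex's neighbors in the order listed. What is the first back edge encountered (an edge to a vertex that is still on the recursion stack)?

N->Q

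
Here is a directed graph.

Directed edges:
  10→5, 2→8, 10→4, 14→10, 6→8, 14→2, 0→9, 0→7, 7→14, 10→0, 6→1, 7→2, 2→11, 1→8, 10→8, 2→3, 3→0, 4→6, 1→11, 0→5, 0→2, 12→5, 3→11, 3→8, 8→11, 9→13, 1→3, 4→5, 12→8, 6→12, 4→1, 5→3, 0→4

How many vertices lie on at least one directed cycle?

11

A vertex is on a directed cycle iff it belongs to a strongly connected component of size ≥ 2 (or has a self-loop).
The vertices on cycles are {0, 1, 2, 3, 4, 5, 6, 7, 10, 12, 14} — 11 in total.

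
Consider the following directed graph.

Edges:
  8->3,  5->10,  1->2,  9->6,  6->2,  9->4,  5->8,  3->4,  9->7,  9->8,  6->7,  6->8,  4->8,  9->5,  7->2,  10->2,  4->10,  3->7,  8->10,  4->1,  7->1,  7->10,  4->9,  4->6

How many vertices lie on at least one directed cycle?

6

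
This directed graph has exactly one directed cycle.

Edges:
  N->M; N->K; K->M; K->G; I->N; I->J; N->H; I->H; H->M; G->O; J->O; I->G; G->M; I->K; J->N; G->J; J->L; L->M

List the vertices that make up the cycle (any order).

DFS with gray/black marking from K:
K gray
  G gray
    O gray
    O black
    M gray
    M black
    J gray
      J→O: O black — skip
      L gray
        L→M: M black — skip
      L black
      N gray
        H gray
          H→M: M black — skip
        H black
        N→K: K is gray → back edge
Back edge closes the cycle K → G → J → N → K; its vertices are {G, J, K, N}.

G, J, K, N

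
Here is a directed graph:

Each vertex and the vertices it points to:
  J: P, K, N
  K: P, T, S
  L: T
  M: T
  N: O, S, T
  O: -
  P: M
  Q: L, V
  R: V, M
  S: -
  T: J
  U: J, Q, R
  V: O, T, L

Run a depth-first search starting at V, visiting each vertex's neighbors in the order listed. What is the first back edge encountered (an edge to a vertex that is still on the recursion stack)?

DFS from V (visiting each vertex's neighbors in the order listed); mark gray on enter, black on exit:
V gray
  O gray
  O black
  T gray
    J gray
      P gray
        M gray
          M→T: T is gray → back edge
First back edge: M → T.

M→T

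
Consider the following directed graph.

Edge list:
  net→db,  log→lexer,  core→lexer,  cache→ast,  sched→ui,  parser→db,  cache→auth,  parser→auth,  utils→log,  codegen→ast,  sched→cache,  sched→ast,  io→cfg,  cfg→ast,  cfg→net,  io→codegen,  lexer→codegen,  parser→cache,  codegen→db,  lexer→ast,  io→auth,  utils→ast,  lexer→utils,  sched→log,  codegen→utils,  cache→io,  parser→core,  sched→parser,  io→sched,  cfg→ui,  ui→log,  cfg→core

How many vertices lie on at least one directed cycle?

8

A vertex is on a directed cycle iff it belongs to a strongly connected component of size ≥ 2 (or has a self-loop).
The vertices on cycles are {io, log, cache, lexer, sched, utils, parser, codegen} — 8 in total.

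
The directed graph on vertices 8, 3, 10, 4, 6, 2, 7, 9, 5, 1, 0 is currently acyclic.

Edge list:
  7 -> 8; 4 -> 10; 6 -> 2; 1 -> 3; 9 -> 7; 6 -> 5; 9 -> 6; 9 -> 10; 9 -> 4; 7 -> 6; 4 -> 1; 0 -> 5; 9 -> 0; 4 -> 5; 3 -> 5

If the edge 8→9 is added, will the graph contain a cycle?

Yes

Adding 8→9 creates a cycle iff 9 can already reach 8.
Path from 9: 9 → 7 → 8.
So 9 → … → 8 → 9 is a cycle.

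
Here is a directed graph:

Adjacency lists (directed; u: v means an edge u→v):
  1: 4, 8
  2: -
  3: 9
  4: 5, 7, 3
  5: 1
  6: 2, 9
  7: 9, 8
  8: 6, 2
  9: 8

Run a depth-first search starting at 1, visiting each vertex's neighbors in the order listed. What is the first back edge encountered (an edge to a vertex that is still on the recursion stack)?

DFS from 1 (visiting each vertex's neighbors in the order listed); mark gray on enter, black on exit:
1 gray
  4 gray
    5 gray
      5→1: 1 is gray → back edge
First back edge: 5 → 1.

5→1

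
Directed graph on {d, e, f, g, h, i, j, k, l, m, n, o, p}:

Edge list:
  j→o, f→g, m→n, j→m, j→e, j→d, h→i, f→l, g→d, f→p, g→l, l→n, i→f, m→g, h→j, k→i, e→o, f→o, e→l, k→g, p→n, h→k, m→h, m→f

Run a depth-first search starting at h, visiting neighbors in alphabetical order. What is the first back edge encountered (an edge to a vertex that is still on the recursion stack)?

m->h

DFS from h (visiting neighbors in alphabetical order); mark gray on enter, black on exit:
h gray
  i gray
    f gray
      g gray
        d gray
        d black
        l gray
          n gray
          n black
        l black
      g black
      f→l: l black — skip
      o gray
      o black
      p gray
        p→n: n black — skip
      p black
    f black
  i black
  j gray
    j→d: d black — skip
    e gray
      e→l: l black — skip
      e→o: o black — skip
    e black
    m gray
      m→f: f black — skip
      m→g: g black — skip
      m→h: h is gray → back edge
First back edge: m → h.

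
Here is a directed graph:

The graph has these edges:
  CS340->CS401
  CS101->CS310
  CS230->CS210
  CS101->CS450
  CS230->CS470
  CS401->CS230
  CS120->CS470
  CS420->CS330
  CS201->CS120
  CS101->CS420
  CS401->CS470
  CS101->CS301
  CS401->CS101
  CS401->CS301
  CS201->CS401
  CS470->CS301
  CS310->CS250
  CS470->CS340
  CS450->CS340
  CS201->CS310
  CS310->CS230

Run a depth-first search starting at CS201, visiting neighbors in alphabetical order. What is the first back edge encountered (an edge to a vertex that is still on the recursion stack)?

DFS from CS201 (visiting neighbors in alphabetical order); mark gray on enter, black on exit:
CS201 gray
  CS120 gray
    CS470 gray
      CS301 gray
      CS301 black
      CS340 gray
        CS401 gray
          CS101 gray
            CS101→CS301: CS301 black — skip
            CS310 gray
              CS230 gray
                CS210 gray
                CS210 black
                CS230→CS470: CS470 is gray → back edge
First back edge: CS230 → CS470.

CS230→CS470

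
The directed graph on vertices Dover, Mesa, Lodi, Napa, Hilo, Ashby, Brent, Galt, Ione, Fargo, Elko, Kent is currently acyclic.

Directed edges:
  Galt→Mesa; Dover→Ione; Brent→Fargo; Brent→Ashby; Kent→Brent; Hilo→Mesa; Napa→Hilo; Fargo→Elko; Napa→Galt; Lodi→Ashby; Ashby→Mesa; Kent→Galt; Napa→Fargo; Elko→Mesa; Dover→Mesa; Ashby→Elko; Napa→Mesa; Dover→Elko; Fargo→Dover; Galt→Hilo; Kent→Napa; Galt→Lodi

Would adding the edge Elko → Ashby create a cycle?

Yes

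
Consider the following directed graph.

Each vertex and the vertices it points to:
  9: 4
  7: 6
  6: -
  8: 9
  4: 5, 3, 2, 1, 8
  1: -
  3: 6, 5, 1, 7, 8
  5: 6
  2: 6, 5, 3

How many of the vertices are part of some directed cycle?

A vertex is on a directed cycle iff it belongs to a strongly connected component of size ≥ 2 (or has a self-loop).
The vertices on cycles are {2, 3, 4, 8, 9} — 5 in total.

5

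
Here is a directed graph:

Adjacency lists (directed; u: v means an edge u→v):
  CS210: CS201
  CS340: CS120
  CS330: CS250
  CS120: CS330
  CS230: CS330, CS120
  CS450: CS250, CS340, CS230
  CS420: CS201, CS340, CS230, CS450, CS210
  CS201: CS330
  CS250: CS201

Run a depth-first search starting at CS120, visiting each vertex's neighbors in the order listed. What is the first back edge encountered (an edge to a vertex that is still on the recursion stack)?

CS201→CS330

DFS from CS120 (visiting each vertex's neighbors in the order listed); mark gray on enter, black on exit:
CS120 gray
  CS330 gray
    CS250 gray
      CS201 gray
        CS201→CS330: CS330 is gray → back edge
First back edge: CS201 → CS330.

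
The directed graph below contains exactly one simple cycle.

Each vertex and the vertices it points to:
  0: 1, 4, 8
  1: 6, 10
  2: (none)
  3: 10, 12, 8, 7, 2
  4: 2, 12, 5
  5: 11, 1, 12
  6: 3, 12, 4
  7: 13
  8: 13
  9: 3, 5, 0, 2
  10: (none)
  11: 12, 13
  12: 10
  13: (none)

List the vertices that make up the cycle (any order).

DFS with gray/black marking from 4:
4 gray
  2 gray
  2 black
  12 gray
    10 gray
    10 black
  12 black
  5 gray
    11 gray
      11→12: 12 black — skip
      13 gray
      13 black
    11 black
    1 gray
      6 gray
        3 gray
          3→10: 10 black — skip
          3→12: 12 black — skip
          8 gray
            8→13: 13 black — skip
          8 black
          7 gray
            7→13: 13 black — skip
          7 black
          3→2: 2 black — skip
        3 black
        6→12: 12 black — skip
        6→4: 4 is gray → back edge
Back edge closes the cycle 4 → 5 → 1 → 6 → 4; its vertices are {1, 4, 5, 6}.

1, 4, 5, 6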